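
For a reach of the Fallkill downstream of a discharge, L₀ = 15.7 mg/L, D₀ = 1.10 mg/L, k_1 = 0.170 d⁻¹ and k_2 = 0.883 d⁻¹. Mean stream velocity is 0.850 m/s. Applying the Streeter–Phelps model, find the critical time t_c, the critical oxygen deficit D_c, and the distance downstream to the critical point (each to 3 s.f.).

t_c ≈ 1.82 d; D_c ≈ 2.22 mg/L; x_c ≈ 134 km

t_c = [1/(k_2−k_1)] ln[(k_2/k_1)(1 − D₀(k_2−k_1)/(k_1 L₀))]
= [1/(0.883−0.170)] ln[(0.883/0.170)(1 − 1.10×0.7130/(0.170×15.7))]
= (1/0.7130) ln[5.194 × 0.7061] = 1.403 × ln(3.668) = 1.403 × 1.300 = 1.823 d.
D_c = (k_1/k_2) L₀ e^(−k_1 t_c) = (0.170/0.883) × 15.7 × e^(−0.170×1.823) = 0.1925 × 15.7 × 0.7335 = 2.217 mg/L.
x_c = v t_c = 0.850 m/s × 1.823 d × 86400 s/d = 133900 m ≈ 134 km.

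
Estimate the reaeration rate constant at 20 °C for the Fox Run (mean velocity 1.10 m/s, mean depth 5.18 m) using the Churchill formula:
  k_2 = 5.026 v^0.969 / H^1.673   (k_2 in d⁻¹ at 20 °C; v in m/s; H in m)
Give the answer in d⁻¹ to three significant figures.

k_2 = 5.026 × 1.10^0.969 / 5.18^1.673 = 5.026 × 1.097 / 15.67 = 0.3518 d⁻¹.

k_2 ≈ 0.352 d⁻¹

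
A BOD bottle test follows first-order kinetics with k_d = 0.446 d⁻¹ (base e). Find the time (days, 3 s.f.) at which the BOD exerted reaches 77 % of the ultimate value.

t ≈ 3.30 d

y/L₀ = 1 − e^(−k_d t) = 0.77 ⇒ e^(−k_d t) = 0.230
t = −ln(0.230) / 0.446 = 1.470 / 0.446 = 3.295 d.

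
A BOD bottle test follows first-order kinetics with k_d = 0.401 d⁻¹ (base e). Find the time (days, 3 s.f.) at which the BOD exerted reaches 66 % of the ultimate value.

y/L₀ = 1 − e^(−k_d t) = 0.66 ⇒ e^(−k_d t) = 0.340
t = −ln(0.340) / 0.401 = 1.079 / 0.401 = 2.690 d.

t ≈ 2.69 d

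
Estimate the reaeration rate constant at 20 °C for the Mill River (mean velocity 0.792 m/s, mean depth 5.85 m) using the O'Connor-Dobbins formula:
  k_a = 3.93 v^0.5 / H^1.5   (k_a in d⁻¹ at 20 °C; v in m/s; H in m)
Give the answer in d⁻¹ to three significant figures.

k_a = 3.93 × 0.792^0.5 / 5.85^1.5 = 3.93 × 0.8899 / 14.15 = 0.2472 d⁻¹.

k_a ≈ 0.247 d⁻¹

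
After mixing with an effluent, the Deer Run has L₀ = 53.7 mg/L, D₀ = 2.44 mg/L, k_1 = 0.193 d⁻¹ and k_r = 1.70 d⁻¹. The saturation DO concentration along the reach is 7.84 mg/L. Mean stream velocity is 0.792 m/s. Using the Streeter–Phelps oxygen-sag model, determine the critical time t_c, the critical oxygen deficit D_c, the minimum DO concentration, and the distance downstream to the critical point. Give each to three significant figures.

t_c ≈ 1.15 d; D_c ≈ 4.88 mg/L; min DO ≈ 2.96 mg/L; x_c ≈ 78.9 km

At the critical point dD/dt = 0, so k_1 L₀ e^(−k_1 t) = k_r D. Substituting D(t) from the Streeter–Phelps equation and solving for t gives
t_c = ln[(k_r/k_1)(1 − D₀(k_r−k_1)/(k_1 L₀))] / (k_r−k_1).
Here k_r−k_1 = 1.507 d⁻¹ and 1 − D₀(k_r−k_1)/(k_1 L₀) = 1 − 2.44×1.507/(0.193×53.7) = 0.6452, so
t_c = ln(8.808 × 0.6452) / 1.507 = 1.738 / 1.507 = 1.153 d.
D_c = (k_1/k_r) L₀ e^(−k_1 t_c) = (0.193/1.70) × 53.7 × e^(−0.193×1.153) = 0.1135 × 53.7 × 0.8005 = 4.880 mg/L.
Minimum DO = C_s − D_c = 7.84 − 4.880 = 2.960 mg/L.
x_c = v t_c = 0.792 m/s × 1.153 d × 86400 s/d = 78900 m ≈ 78.9 km.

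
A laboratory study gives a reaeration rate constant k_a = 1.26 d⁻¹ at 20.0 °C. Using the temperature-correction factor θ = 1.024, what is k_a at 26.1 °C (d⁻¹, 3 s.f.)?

k_a(T₂) = k_a(T₁) · θ^(T₂−T₁) = 1.26 × 1.024^(26.1−20.0)
= 1.26 × 1.024^6.10 = 1.26 × 1.156 = 1.456 d⁻¹.

k_a ≈ 1.46 d⁻¹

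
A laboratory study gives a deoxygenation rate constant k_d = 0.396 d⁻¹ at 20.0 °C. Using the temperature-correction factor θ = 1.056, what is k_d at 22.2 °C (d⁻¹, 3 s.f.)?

k_d ≈ 0.446 d⁻¹

k_d(T₂) = k_d(T₁) · θ^(T₂−T₁) = 0.396 × 1.056^(22.2−20.0)
= 0.396 × 1.056^2.20 = 0.396 × 1.127 = 0.4464 d⁻¹.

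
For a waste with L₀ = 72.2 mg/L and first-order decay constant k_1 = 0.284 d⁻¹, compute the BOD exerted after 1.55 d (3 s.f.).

y_t = L₀(1 − e^(−k_1 t)) = 72.2 × (1 − e^(−0.284×1.55))
= 72.2 × (1 − 0.6439) = 72.2 × 0.3561 = 25.71 mg/L.

y ≈ 25.7 mg/L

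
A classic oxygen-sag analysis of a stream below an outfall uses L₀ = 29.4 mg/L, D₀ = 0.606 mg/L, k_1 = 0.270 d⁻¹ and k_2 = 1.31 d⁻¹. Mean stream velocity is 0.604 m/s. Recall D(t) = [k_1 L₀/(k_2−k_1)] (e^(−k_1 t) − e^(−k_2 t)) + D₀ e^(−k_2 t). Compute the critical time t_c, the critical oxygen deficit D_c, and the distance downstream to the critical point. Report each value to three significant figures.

t_c ≈ 1.44 d; D_c ≈ 4.11 mg/L; x_c ≈ 75.1 km

t_c = [1/(k_2−k_1)] ln[(k_2/k_1)(1 − D₀(k_2−k_1)/(k_1 L₀))]
= [1/(1.31−0.270)] ln[(1.31/0.270)(1 − 0.606×1.040/(0.270×29.4))]
= (1/1.040) ln[4.852 × 0.9206] = 0.9615 × ln(4.467) = 0.9615 × 1.497 = 1.439 d.
L(t_c) = L₀ e^(−k_1 t_c) = 29.4 × 0.6780 = 19.93 mg/L, and at the critical point k_2 D_c = k_1 L, so D_c = (0.270/1.31) × 19.93 = 4.109 mg/L.
x_c = v t_c = 0.604 m/s × 1.439 d × 86400 s/d = 75100 m ≈ 75.1 km.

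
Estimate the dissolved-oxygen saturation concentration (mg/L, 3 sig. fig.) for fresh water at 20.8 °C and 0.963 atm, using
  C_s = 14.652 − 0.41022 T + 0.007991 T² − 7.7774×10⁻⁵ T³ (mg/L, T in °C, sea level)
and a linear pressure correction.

At sea level: C_s = 14.652 − 0.41022×20.8 + 0.007991×20.8² − 7.7774×10⁻⁵×20.8³ = 8.877 mg/L.
Pressure correction: C_s' = 8.877 × 0.963 = 8.548 mg/L.

C_s ≈ 8.55 mg/L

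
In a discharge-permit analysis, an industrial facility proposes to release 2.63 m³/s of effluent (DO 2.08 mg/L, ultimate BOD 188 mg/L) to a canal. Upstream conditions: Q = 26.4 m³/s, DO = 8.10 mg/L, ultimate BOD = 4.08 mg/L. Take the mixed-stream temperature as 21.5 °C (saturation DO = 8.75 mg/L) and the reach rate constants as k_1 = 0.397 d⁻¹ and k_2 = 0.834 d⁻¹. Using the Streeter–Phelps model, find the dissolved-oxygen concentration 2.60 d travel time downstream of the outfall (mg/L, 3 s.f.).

DO ≈ 4.06 mg/L

Mixed DO = (26.4×8.10 + 2.63×2.08)/(26.4+2.63) = 219.3/29.03 = 7.555 mg/L.
Mixed L₀ = (26.4×4.08 + 2.63×188)/(29.03) = 602.2/29.03 = 20.74 mg/L.
Initial deficit D₀ = C_s − DO₀ = 8.75 − 7.555 = 1.195 mg/L.
D(2.60) = [0.397×20.74/(0.834−0.397)](e^(−0.397×2.60) − e^(−0.834×2.60)) + 1.195 e^(−0.834×2.60)
= 18.84 × (0.3562 − 0.1144) + 1.195 × 0.1144 = 4.694 mg/L.
DO = 8.75 − 4.694 = 4.056 mg/L.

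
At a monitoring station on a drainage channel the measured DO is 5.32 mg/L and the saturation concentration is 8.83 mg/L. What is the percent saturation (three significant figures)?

60.2 % saturation

% saturation = C/C_s × 100 = 5.32/8.83 × 100 = 60.2 %.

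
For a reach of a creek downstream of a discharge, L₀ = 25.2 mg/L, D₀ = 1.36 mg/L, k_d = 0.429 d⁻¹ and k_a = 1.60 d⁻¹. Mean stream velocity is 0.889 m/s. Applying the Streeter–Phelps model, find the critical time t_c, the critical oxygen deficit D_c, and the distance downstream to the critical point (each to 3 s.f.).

t_c ≈ 0.988 d; D_c ≈ 4.42 mg/L; x_c ≈ 75.9 km

t_c = [1/(k_a−k_d)] ln[(k_a/k_d)(1 − D₀(k_a−k_d)/(k_d L₀))]
= [1/(1.60−0.429)] ln[(1.60/0.429)(1 − 1.36×1.171/(0.429×25.2))]
= (1/1.171) ln[3.730 × 0.8527] = 0.8540 × ln(3.180) = 0.8540 × 1.157 = 0.9880 d.
L(t_c) = L₀ e^(−k_d t_c) = 25.2 × 0.6545 = 16.49 mg/L, and at the critical point k_a D_c = k_d L, so D_c = (0.429/1.60) × 16.49 = 4.422 mg/L.
x_c = v t_c = 0.889 m/s × 0.9880 d × 86400 s/d = 75890 m ≈ 75.9 km.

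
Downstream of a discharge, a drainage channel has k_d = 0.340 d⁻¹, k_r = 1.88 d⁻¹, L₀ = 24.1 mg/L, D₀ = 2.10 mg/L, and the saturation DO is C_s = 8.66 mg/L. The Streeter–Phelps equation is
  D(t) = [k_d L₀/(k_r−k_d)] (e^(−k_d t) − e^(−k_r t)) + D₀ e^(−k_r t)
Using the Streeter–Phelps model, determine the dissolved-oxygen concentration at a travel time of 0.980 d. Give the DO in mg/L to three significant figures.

DO ≈ 5.36 mg/L

k_d L₀/(k_r−k_d) = 0.340×24.1/(1.88−0.340) = 8.194/1.540 = 5.321 mg/L.
e^(−k_d t) = e^(−0.340×0.9800) = 0.7166; e^(−k_r t) = e^(−1.88×0.9800) = 0.1584.
D = 5.321 × (0.7166 − 0.1584) + 2.10 × 0.1584 = 2.970 + 0.3327 = 3.303 mg/L.
DO = C_s − D = 8.66 − 3.303 = 5.357 mg/L.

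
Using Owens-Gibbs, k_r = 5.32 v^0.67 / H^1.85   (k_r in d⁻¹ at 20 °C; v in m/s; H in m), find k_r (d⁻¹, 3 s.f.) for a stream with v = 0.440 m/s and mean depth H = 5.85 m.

k_r ≈ 0.117 d⁻¹

k_r = 5.32 × 0.440^0.67 / 5.85^1.85 = 5.32 × 0.5769 / 26.26 = 0.1169 d⁻¹.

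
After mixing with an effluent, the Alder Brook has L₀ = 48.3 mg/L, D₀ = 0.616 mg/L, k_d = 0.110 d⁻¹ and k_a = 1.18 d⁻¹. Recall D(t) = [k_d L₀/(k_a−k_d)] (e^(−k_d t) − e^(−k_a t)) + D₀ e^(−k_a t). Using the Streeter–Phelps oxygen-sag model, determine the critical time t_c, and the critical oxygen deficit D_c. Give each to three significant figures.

t_c ≈ 2.09 d; D_c ≈ 3.58 mg/L

t_c = [1/(k_a−k_d)] ln[(k_a/k_d)(1 − D₀(k_a−k_d)/(k_d L₀))]
= [1/(1.18−0.110)] ln[(1.18/0.110)(1 − 0.616×1.070/(0.110×48.3))]
= (1/1.070) ln[10.73 × 0.8759] = 0.9346 × ln(9.396) = 0.9346 × 2.240 = 2.094 d.
L(t_c) = L₀ e^(−k_d t_c) = 48.3 × 0.7943 = 38.36 mg/L, and at the critical point k_a D_c = k_d L, so D_c = (0.110/1.18) × 38.36 = 3.576 mg/L.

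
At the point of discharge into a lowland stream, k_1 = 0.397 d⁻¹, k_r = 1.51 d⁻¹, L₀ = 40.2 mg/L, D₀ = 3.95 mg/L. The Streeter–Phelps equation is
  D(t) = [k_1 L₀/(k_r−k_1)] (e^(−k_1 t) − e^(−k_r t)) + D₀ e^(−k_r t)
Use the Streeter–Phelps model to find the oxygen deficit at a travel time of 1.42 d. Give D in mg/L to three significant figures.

k_1 L₀/(k_r−k_1) = 0.397×40.2/(1.51−0.397) = 15.96/1.113 = 14.34 mg/L.
e^(−k_1 t) = e^(−0.397×1.420) = 0.5691; e^(−k_r t) = e^(−1.51×1.420) = 0.1172.
D = 14.34 × (0.5691 − 0.1172) + 3.95 × 0.1172 = 6.480 + 0.4628 = 6.943 mg/L.

D ≈ 6.94 mg/L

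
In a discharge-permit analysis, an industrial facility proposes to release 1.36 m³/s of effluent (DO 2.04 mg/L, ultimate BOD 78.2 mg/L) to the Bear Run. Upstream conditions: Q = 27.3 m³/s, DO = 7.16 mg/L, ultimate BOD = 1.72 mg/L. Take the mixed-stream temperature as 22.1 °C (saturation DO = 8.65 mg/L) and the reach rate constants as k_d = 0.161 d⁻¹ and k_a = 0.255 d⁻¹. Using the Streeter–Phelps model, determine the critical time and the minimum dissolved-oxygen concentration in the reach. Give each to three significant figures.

t_c ≈ 2.66 d; minimum DO ≈ 6.45 mg/L

Mixed DO = (27.3×7.16 + 1.36×2.04)/(27.3+1.36) = 198.2/28.66 = 6.917 mg/L.
Mixed L₀ = (27.3×1.72 + 1.36×78.2)/(28.66) = 153.3/28.66 = 5.349 mg/L.
Initial deficit D₀ = C_s − DO₀ = 8.65 − 6.917 = 1.733 mg/L.
t_c = (1/0.09400) ln[(0.255/0.161)(1 − 1.733×0.09400/(0.161×5.349))] = 10.64 × ln(1.284) = 2.662 d.
D_c = (0.161/0.255) × 5.349 × e^(−0.161×2.662) = 0.6314 × 5.349 × 0.6515 = 2.200 mg/L.
Minimum DO = 8.65 − 2.200 = 6.450 mg/L.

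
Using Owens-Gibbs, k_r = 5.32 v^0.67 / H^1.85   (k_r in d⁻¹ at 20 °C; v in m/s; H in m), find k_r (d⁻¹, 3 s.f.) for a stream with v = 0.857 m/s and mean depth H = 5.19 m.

k_r ≈ 0.228 d⁻¹

k_r = 5.32 × 0.857^0.67 / 5.19^1.85 = 5.32 × 0.9018 / 21.04 = 0.2280 d⁻¹.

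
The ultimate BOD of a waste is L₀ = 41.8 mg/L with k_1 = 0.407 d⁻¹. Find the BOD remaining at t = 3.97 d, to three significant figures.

L ≈ 8.31 mg/L

L_t = L₀ e^(−k_1 t) = 41.8 × e^(−0.407×3.97) = 41.8 × 0.1987 = 8.307 mg/L.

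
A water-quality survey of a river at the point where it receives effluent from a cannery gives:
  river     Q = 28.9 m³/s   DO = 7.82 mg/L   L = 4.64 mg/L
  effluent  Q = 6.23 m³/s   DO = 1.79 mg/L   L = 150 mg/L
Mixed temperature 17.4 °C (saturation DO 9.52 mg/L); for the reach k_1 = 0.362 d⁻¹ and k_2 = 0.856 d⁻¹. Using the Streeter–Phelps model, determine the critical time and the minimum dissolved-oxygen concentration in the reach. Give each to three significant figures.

t_c ≈ 1.47 d; minimum DO ≈ 1.97 mg/L

Mixed DO = (28.9×7.82 + 6.23×1.79)/(28.9+6.23) = 237.1/35.13 = 6.751 mg/L.
Mixed L₀ = (28.9×4.64 + 6.23×150)/(35.13) = 1069/35.13 = 30.42 mg/L.
Initial deficit D₀ = C_s − DO₀ = 9.52 − 6.751 = 2.769 mg/L.
t_c = (1/0.4940) ln[(0.856/0.362)(1 − 2.769×0.4940/(0.362×30.42))] = 2.024 × ln(2.071) = 1.474 d.
D_c = (0.362/0.856) × 30.42 × e^(−0.362×1.474) = 0.4229 × 30.42 × 0.5866 = 7.546 mg/L.
Minimum DO = 9.52 − 7.546 = 1.974 mg/L.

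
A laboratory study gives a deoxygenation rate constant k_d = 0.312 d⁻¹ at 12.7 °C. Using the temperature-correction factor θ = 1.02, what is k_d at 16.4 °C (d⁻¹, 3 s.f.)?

k_d(T₂) = k_d(T₁) · θ^(T₂−T₁) = 0.312 × 1.02^(16.4−12.7)
= 0.312 × 1.02^3.70 = 0.312 × 1.076 = 0.3357 d⁻¹.

k_d ≈ 0.336 d⁻¹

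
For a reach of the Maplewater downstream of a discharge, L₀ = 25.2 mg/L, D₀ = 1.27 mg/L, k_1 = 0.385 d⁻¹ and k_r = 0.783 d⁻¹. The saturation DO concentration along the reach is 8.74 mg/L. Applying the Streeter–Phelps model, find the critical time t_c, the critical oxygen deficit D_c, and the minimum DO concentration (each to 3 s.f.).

At the critical point dD/dt = 0, so k_1 L₀ e^(−k_1 t) = k_r D. Substituting D(t) from the Streeter–Phelps equation and solving for t gives
t_c = ln[(k_r/k_1)(1 − D₀(k_r−k_1)/(k_1 L₀))] / (k_r−k_1).
Here k_r−k_1 = 0.3980 d⁻¹ and 1 − D₀(k_r−k_1)/(k_1 L₀) = 1 − 1.27×0.3980/(0.385×25.2) = 0.9479, so
t_c = ln(2.034 × 0.9479) / 0.3980 = 0.6564 / 0.3980 = 1.649 d.
D_c = (k_1/k_r) L₀ e^(−k_1 t_c) = (0.385/0.783) × 25.2 × e^(−0.385×1.649) = 0.4917 × 25.2 × 0.5300 = 6.567 mg/L.
Minimum DO = C_s − D_c = 8.74 − 6.567 = 2.173 mg/L.

t_c ≈ 1.65 d; D_c ≈ 6.57 mg/L; min DO ≈ 2.17 mg/L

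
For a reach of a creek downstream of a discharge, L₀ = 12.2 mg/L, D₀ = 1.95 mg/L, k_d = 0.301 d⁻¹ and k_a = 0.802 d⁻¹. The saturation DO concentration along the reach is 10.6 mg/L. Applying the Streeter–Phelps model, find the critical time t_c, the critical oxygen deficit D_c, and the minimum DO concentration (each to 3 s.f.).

t_c = [1/(k_a−k_d)] ln[(k_a/k_d)(1 − D₀(k_a−k_d)/(k_d L₀))]
= [1/(0.802−0.301)] ln[(0.802/0.301)(1 − 1.95×0.5010/(0.301×12.2))]
= (1/0.5010) ln[2.664 × 0.7340] = 1.996 × ln(1.956) = 1.996 × 0.6707 = 1.339 d.
D_c = (k_d/k_a) L₀ e^(−k_d t_c) = (0.301/0.802) × 12.2 × e^(−0.301×1.339) = 0.3753 × 12.2 × 0.6683 = 3.060 mg/L.
Minimum DO = C_s − D_c = 10.6 − 3.060 = 7.540 mg/L.

t_c ≈ 1.34 d; D_c ≈ 3.06 mg/L; min DO ≈ 7.54 mg/L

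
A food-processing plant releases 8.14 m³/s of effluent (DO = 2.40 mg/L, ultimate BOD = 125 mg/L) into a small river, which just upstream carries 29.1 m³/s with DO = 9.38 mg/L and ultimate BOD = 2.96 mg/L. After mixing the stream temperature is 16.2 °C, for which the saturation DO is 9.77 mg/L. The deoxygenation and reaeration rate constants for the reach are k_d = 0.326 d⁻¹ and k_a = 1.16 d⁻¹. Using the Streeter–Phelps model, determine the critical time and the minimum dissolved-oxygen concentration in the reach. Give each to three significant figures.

t_c ≈ 1.31 d; minimum DO ≈ 4.33 mg/L

Mixed DO = (29.1×9.38 + 8.14×2.40)/(29.1+8.14) = 292.5/37.24 = 7.854 mg/L.
Mixed L₀ = (29.1×2.96 + 8.14×125)/(37.24) = 1104/37.24 = 29.64 mg/L.
Initial deficit D₀ = C_s − DO₀ = 9.77 − 7.854 = 1.916 mg/L.
t_c = (1/0.8340) ln[(1.16/0.326)(1 − 1.916×0.8340/(0.326×29.64))] = 1.199 × ln(2.970) = 1.305 d.
D_c = (0.326/1.16) × 29.64 × e^(−0.326×1.305) = 0.2810 × 29.64 × 0.6535 = 5.442 mg/L.
Minimum DO = 9.77 − 5.442 = 4.328 mg/L.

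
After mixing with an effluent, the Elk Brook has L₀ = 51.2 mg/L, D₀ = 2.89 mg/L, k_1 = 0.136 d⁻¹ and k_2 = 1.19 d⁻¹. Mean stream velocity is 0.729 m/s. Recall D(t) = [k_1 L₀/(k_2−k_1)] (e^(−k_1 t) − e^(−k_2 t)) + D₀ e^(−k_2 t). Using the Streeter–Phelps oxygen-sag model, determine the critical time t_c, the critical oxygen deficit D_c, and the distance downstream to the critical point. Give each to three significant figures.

t_c ≈ 1.51 d; D_c ≈ 4.76 mg/L; x_c ≈ 95.2 km

At the critical point dD/dt = 0, so k_1 L₀ e^(−k_1 t) = k_2 D. Substituting D(t) from the Streeter–Phelps equation and solving for t gives
t_c = ln[(k_2/k_1)(1 − D₀(k_2−k_1)/(k_1 L₀))] / (k_2−k_1).
Here k_2−k_1 = 1.054 d⁻¹ and 1 − D₀(k_2−k_1)/(k_1 L₀) = 1 − 2.89×1.054/(0.136×51.2) = 0.5625, so
t_c = ln(8.750 × 0.5625) / 1.054 = 1.594 / 1.054 = 1.512 d.
L(t_c) = L₀ e^(−k_1 t_c) = 51.2 × 0.8141 = 41.68 mg/L, and at the critical point k_2 D_c = k_1 L, so D_c = (0.136/1.19) × 41.68 = 4.764 mg/L.
x_c = v t_c = 0.729 m/s × 1.512 d × 86400 s/d = 95240 m ≈ 95.2 km.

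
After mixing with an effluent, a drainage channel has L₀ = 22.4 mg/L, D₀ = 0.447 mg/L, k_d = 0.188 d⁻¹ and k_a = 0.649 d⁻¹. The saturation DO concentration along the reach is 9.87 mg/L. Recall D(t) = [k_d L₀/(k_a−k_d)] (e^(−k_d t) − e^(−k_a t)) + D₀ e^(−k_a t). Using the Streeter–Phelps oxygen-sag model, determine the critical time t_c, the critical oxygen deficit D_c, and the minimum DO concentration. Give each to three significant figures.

t_c ≈ 2.58 d; D_c ≈ 4.00 mg/L; min DO ≈ 5.87 mg/L

t_c = [1/(k_a−k_d)] ln[(k_a/k_d)(1 − D₀(k_a−k_d)/(k_d L₀))]
= [1/(0.649−0.188)] ln[(0.649/0.188)(1 − 0.447×0.4610/(0.188×22.4))]
= (1/0.4610) ln[3.452 × 0.9511] = 2.169 × ln(3.283) = 2.169 × 1.189 = 2.579 d.
L(t_c) = L₀ e^(−k_d t_c) = 22.4 × 0.6158 = 13.79 mg/L, and at the critical point k_a D_c = k_d L, so D_c = (0.188/0.649) × 13.79 = 3.996 mg/L.
Minimum DO = C_s − D_c = 9.87 − 3.996 = 5.874 mg/L.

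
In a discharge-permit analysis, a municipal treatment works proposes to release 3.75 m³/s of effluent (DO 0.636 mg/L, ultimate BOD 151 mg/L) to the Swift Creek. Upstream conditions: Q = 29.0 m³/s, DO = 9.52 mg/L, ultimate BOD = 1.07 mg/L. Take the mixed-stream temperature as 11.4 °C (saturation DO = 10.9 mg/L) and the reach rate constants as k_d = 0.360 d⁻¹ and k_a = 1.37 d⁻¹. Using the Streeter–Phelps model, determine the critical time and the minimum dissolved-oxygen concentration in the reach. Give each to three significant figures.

Mixed DO = (29.0×9.52 + 3.75×0.636)/(29.0+3.75) = 278.5/32.75 = 8.503 mg/L.
Mixed L₀ = (29.0×1.07 + 3.75×151)/(32.75) = 597.3/32.75 = 18.24 mg/L.
Initial deficit D₀ = C_s − DO₀ = 10.9 − 8.503 = 2.397 mg/L.
t_c = (1/1.010) ln[(1.37/0.360)(1 − 2.397×1.010/(0.360×18.24))] = 0.9901 × ln(2.402) = 0.8677 d.
D_c = (0.360/1.37) × 18.24 × e^(−0.360×0.8677) = 0.2628 × 18.24 × 0.7317 = 3.507 mg/L.
Minimum DO = 10.9 − 3.507 = 7.393 mg/L.

t_c ≈ 0.868 d; minimum DO ≈ 7.39 mg/L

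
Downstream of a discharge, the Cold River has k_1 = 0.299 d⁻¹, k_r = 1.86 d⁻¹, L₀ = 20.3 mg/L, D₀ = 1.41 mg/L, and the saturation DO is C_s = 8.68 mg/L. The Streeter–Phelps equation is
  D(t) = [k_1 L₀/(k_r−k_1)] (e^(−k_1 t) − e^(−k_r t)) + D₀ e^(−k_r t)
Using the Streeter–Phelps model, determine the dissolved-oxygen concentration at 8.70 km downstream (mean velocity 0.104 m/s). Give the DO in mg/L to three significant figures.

Travel time t = x/v = 8.70 km / (0.104 m/s) = 8700 m / 0.104 m/s = 83650 s = 0.9682 d.
k_1 L₀/(k_r−k_1) = 0.299×20.3/(1.86−0.299) = 6.070/1.561 = 3.888 mg/L.
e^(−k_1 t) = e^(−0.299×0.9682) = 0.7486; e^(−k_r t) = e^(−1.86×0.9682) = 0.1652.
D = 3.888 × (0.7486 − 0.1652) + 1.41 × 0.1652 = 2.269 + 0.2329 = 2.502 mg/L.
DO = C_s − D = 8.68 − 2.502 = 6.178 mg/L.

DO ≈ 6.18 mg/L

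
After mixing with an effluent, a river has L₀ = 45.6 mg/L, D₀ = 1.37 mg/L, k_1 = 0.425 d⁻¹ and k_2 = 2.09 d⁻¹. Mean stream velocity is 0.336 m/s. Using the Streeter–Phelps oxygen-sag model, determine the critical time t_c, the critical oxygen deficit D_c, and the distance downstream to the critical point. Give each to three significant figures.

At the critical point dD/dt = 0, so k_1 L₀ e^(−k_1 t) = k_2 D. Substituting D(t) from the Streeter–Phelps equation and solving for t gives
t_c = ln[(k_2/k_1)(1 − D₀(k_2−k_1)/(k_1 L₀))] / (k_2−k_1).
Here k_2−k_1 = 1.665 d⁻¹ and 1 − D₀(k_2−k_1)/(k_1 L₀) = 1 − 1.37×1.665/(0.425×45.6) = 0.8823, so
t_c = ln(4.918 × 0.8823) / 1.665 = 1.468 / 1.665 = 0.8814 d.
D_c = (k_1/k_2) L₀ e^(−k_1 t_c) = (0.425/2.09) × 45.6 × e^(−0.425×0.8814) = 0.2033 × 45.6 × 0.6876 = 6.376 mg/L.
x_c = v t_c = 0.336 m/s × 0.8814 d × 86400 s/d = 25590 m ≈ 25.6 km.

t_c ≈ 0.881 d; D_c ≈ 6.38 mg/L; x_c ≈ 25.6 km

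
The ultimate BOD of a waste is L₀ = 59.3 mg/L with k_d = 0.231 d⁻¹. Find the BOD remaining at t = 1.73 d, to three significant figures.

L ≈ 39.8 mg/L

L_t = L₀ e^(−k_d t) = 59.3 × e^(−0.231×1.73) = 59.3 × 0.6706 = 39.76 mg/L.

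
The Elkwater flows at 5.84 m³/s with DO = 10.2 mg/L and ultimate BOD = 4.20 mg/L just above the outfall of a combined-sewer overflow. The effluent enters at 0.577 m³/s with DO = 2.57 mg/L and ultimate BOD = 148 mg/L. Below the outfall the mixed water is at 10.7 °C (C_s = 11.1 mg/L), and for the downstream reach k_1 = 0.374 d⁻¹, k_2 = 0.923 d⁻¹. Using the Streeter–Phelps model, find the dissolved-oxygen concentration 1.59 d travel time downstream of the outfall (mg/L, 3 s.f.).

DO ≈ 6.99 mg/L

Mixed DO = (5.84×10.2 + 0.577×2.57)/(5.84+0.577) = 61.05/6.417 = 9.514 mg/L.
Mixed L₀ = (5.84×4.20 + 0.577×148)/(6.417) = 109.9/6.417 = 17.13 mg/L.
Initial deficit D₀ = C_s − DO₀ = 11.1 − 9.514 = 1.586 mg/L.
D(1.59) = [0.374×17.13/(0.923−0.374)](e^(−0.374×1.59) − e^(−0.923×1.59)) + 1.586 e^(−0.923×1.59)
= 11.67 × (0.5518 − 0.2305) + 1.586 × 0.2305 = 4.115 mg/L.
DO = 11.1 − 4.115 = 6.985 mg/L.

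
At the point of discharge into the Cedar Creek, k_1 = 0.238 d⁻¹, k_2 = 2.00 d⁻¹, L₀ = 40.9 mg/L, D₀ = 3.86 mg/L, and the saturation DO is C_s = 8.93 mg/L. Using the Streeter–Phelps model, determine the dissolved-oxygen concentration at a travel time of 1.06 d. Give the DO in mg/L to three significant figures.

k_1 L₀/(k_2−k_1) = 0.238×40.9/(2.00−0.238) = 9.734/1.762 = 5.525 mg/L.
e^(−k_1 t) = e^(−0.238×1.060) = 0.7770; e^(−k_2 t) = e^(−2.00×1.060) = 0.1200.
D = 5.525 × (0.7770 − 0.1200) + 3.86 × 0.1200 = 3.630 + 0.4633 = 4.093 mg/L.
DO = C_s − D = 8.93 − 4.093 = 4.837 mg/L.

DO ≈ 4.84 mg/L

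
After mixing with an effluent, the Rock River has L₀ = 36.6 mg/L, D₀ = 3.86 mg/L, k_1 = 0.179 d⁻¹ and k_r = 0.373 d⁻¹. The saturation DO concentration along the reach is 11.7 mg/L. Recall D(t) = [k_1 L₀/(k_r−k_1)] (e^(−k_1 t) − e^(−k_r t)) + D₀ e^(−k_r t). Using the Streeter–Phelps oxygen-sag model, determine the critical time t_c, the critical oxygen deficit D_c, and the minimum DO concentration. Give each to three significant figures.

t_c ≈ 3.16 d; D_c ≈ 9.98 mg/L; min DO ≈ 1.72 mg/L

At the critical point dD/dt = 0, so k_1 L₀ e^(−k_1 t) = k_r D. Substituting D(t) from the Streeter–Phelps equation and solving for t gives
t_c = ln[(k_r/k_1)(1 − D₀(k_r−k_1)/(k_1 L₀))] / (k_r−k_1).
Here k_r−k_1 = 0.1940 d⁻¹ and 1 − D₀(k_r−k_1)/(k_1 L₀) = 1 − 3.86×0.1940/(0.179×36.6) = 0.8857, so
t_c = ln(2.084 × 0.8857) / 0.1940 = 0.6128 / 0.1940 = 3.159 d.
D_c = (k_1/k_r) L₀ e^(−k_1 t_c) = (0.179/0.373) × 36.6 × e^(−0.179×3.159) = 0.4799 × 36.6 × 0.5681 = 9.978 mg/L.
Minimum DO = C_s − D_c = 11.7 − 9.978 = 1.722 mg/L.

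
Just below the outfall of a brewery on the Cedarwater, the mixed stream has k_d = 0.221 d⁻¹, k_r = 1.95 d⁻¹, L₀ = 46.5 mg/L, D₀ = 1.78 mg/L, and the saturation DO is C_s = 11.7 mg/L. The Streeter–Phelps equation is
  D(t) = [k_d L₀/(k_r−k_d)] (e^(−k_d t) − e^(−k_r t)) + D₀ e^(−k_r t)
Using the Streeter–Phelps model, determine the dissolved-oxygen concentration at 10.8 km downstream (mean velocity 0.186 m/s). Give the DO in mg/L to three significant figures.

Travel time t = x/v = 10.8 km / (0.186 m/s) = 10800 m / 0.186 m/s = 58060 s = 0.6720 d.
k_d L₀/(k_r−k_d) = 0.221×46.5/(1.95−0.221) = 10.28/1.729 = 5.944 mg/L.
e^(−k_d t) = e^(−0.221×0.6720) = 0.8620; e^(−k_r t) = e^(−1.95×0.6720) = 0.2697.
D = 5.944 × (0.8620 − 0.2697) + 1.78 × 0.2697 = 3.520 + 0.4800 = 4.000 mg/L.
DO = C_s − D = 11.7 − 4.000 = 7.700 mg/L.

DO ≈ 7.70 mg/L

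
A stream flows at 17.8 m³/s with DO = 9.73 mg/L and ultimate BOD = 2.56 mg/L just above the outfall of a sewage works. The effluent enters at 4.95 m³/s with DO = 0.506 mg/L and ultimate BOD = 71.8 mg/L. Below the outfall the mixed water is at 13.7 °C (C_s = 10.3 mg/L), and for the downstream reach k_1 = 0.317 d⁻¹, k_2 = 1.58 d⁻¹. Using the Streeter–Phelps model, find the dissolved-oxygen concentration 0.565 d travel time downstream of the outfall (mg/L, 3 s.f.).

DO ≈ 7.36 mg/L

Mixed DO = (17.8×9.73 + 4.95×0.506)/(17.8+4.95) = 175.7/22.75 = 7.723 mg/L.
Mixed L₀ = (17.8×2.56 + 4.95×71.8)/(22.75) = 401.0/22.75 = 17.63 mg/L.
Initial deficit D₀ = C_s − DO₀ = 10.3 − 7.723 = 2.577 mg/L.
D(0.565) = [0.317×17.63/(1.58−0.317)](e^(−0.317×0.565) − e^(−1.58×0.565)) + 2.577 e^(−1.58×0.565)
= 4.424 × (0.8360 − 0.4095) + 2.577 × 0.4095 = 2.942 mg/L.
DO = 10.3 − 2.942 = 7.358 mg/L.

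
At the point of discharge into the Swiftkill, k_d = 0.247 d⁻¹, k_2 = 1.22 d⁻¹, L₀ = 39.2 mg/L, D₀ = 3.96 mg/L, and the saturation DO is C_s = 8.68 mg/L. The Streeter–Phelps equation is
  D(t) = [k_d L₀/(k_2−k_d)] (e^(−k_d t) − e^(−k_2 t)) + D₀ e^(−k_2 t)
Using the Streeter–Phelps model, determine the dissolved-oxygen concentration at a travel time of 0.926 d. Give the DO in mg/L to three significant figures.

k_d L₀/(k_2−k_d) = 0.247×39.2/(1.22−0.247) = 9.682/0.9730 = 9.951 mg/L.
e^(−k_d t) = e^(−0.247×0.9260) = 0.7955; e^(−k_2 t) = e^(−1.22×0.9260) = 0.3231.
D = 9.951 × (0.7955 − 0.3231) + 3.96 × 0.3231 = 4.701 + 1.280 = 5.981 mg/L.
DO = C_s − D = 8.68 − 5.981 = 2.699 mg/L.

DO ≈ 2.70 mg/L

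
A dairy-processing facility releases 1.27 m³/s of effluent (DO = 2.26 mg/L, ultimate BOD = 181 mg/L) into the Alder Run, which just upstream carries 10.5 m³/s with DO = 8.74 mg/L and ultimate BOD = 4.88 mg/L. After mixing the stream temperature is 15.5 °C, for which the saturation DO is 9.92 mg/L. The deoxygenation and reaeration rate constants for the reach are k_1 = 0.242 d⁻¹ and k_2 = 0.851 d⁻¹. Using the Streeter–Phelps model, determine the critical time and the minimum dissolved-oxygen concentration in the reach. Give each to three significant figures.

t_c ≈ 1.70 d; minimum DO ≈ 5.42 mg/L

Mixed DO = (10.5×8.74 + 1.27×2.26)/(10.5+1.27) = 94.64/11.77 = 8.041 mg/L.
Mixed L₀ = (10.5×4.88 + 1.27×181)/(11.77) = 281.1/11.77 = 23.88 mg/L.
Initial deficit D₀ = C_s − DO₀ = 9.92 − 8.041 = 1.879 mg/L.
t_c = (1/0.6090) ln[(0.851/0.242)(1 − 1.879×0.6090/(0.242×23.88))] = 1.642 × ln(2.820) = 1.702 d.
D_c = (0.242/0.851) × 23.88 × e^(−0.242×1.702) = 0.2844 × 23.88 × 0.6623 = 4.498 mg/L.
Minimum DO = 9.92 − 4.498 = 5.422 mg/L.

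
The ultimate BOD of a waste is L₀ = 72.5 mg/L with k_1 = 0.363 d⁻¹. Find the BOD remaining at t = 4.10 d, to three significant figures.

L_t = L₀ e^(−k_1 t) = 72.5 × e^(−0.363×4.10) = 72.5 × 0.2258 = 16.37 mg/L.

L ≈ 16.4 mg/L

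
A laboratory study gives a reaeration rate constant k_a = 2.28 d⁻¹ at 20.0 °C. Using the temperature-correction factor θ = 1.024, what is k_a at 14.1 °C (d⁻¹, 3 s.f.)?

k_a ≈ 1.98 d⁻¹

k_a(T₂) = k_a(T₁) · θ^(T₂−T₁) = 2.28 × 1.024^(14.1−20.0)
= 2.28 × 1.024^-5.90 = 2.28 × 0.8694 = 1.982 d⁻¹.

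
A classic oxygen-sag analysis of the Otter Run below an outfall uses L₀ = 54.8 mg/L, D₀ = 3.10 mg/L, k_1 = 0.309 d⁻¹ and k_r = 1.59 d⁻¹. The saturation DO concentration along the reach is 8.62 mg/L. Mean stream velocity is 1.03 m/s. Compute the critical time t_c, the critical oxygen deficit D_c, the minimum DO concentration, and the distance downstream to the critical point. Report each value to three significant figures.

t_c ≈ 1.07 d; D_c ≈ 7.65 mg/L; min DO ≈ 0.969 mg/L; x_c ≈ 95.2 km

At the critical point dD/dt = 0, so k_1 L₀ e^(−k_1 t) = k_r D. Substituting D(t) from the Streeter–Phelps equation and solving for t gives
t_c = ln[(k_r/k_1)(1 − D₀(k_r−k_1)/(k_1 L₀))] / (k_r−k_1).
Here k_r−k_1 = 1.281 d⁻¹ and 1 − D₀(k_r−k_1)/(k_1 L₀) = 1 − 3.10×1.281/(0.309×54.8) = 0.7655, so
t_c = ln(5.146 × 0.7655) / 1.281 = 1.371 / 1.281 = 1.070 d.
L(t_c) = L₀ e^(−k_1 t_c) = 54.8 × 0.7184 = 39.37 mg/L, and at the critical point k_r D_c = k_1 L, so D_c = (0.309/1.59) × 39.37 = 7.651 mg/L.
Minimum DO = C_s − D_c = 8.62 − 7.651 = 0.9688 mg/L.
x_c = v t_c = 1.03 m/s × 1.070 d × 86400 s/d = 95240 m ≈ 95.2 km.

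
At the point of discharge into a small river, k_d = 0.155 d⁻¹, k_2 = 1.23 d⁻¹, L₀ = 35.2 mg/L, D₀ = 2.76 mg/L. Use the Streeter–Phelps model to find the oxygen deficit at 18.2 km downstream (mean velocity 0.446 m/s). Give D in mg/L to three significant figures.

D ≈ 3.42 mg/L

Travel time t = x/v = 18.2 km / (0.446 m/s) = 18200 m / 0.446 m/s = 40810 s = 0.4723 d.
k_d L₀/(k_2−k_d) = 0.155×35.2/(1.23−0.155) = 5.456/1.075 = 5.075 mg/L.
e^(−k_d t) = e^(−0.155×0.4723) = 0.9294; e^(−k_2 t) = e^(−1.23×0.4723) = 0.5594.
D = 5.075 × (0.9294 − 0.5594) + 2.76 × 0.5594 = 1.878 + 1.544 = 3.422 mg/L.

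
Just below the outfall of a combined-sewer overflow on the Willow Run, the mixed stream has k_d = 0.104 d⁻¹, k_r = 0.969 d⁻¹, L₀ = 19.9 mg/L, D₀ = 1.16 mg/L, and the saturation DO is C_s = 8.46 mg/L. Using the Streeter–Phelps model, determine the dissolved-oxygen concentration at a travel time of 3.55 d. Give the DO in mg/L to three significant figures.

k_d L₀/(k_r−k_d) = 0.104×19.9/(0.969−0.104) = 2.070/0.8650 = 2.393 mg/L.
e^(−k_d t) = e^(−0.104×3.550) = 0.6913; e^(−k_r t) = e^(−0.969×3.550) = 0.03207.
D = 2.393 × (0.6913 − 0.03207) + 1.16 × 0.03207 = 1.577 + 0.03720 = 1.614 mg/L.
DO = C_s − D = 8.46 − 1.614 = 6.846 mg/L.

DO ≈ 6.85 mg/L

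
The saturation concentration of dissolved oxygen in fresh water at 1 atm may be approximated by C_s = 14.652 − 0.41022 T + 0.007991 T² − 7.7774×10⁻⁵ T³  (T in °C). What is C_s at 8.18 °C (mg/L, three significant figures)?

C_s ≈ 11.8 mg/L

C_s = 14.652 − 0.41022×8.18 + 0.007991×8.18² − 7.7774×10⁻⁵×8.18³ = 11.79 mg/L.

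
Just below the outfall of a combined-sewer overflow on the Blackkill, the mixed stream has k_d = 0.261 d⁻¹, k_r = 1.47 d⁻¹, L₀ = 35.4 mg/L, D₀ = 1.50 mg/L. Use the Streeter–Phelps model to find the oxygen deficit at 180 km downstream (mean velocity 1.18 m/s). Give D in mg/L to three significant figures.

Travel time t = x/v = 180 km / (1.18 m/s) = 180000 m / 1.18 m/s = 152500 s = 1.766 d.
k_d L₀/(k_r−k_d) = 0.261×35.4/(1.47−0.261) = 9.239/1.209 = 7.642 mg/L.
e^(−k_d t) = e^(−0.261×1.766) = 0.6308; e^(−k_r t) = e^(−1.47×1.766) = 0.07462.
D = 7.642 × (0.6308 − 0.07462) + 1.50 × 0.07462 = 4.250 + 0.1119 = 4.362 mg/L.

D ≈ 4.36 mg/L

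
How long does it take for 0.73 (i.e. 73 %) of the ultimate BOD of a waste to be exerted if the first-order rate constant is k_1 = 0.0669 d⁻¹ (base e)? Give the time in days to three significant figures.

y/L₀ = 1 − e^(−k_1 t) = 0.73 ⇒ e^(−k_1 t) = 0.270
t = −ln(0.270) / 0.0669 = 1.309 / 0.0669 = 19.57 d.

t ≈ 19.6 d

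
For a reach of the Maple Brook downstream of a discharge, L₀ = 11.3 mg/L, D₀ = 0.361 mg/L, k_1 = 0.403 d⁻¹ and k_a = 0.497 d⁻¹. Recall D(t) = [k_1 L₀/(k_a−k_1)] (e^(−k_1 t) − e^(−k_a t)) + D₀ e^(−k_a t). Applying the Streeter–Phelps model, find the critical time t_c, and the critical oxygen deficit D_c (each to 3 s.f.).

t_c ≈ 2.15 d; D_c ≈ 3.85 mg/L

t_c = [1/(k_a−k_1)] ln[(k_a/k_1)(1 − D₀(k_a−k_1)/(k_1 L₀))]
= [1/(0.497−0.403)] ln[(0.497/0.403)(1 − 0.361×0.09400/(0.403×11.3))]
= (1/0.09400) ln[1.233 × 0.9925] = 10.64 × ln(1.224) = 10.64 × 0.2022 = 2.151 d.
L(t_c) = L₀ e^(−k_1 t_c) = 11.3 × 0.4203 = 4.749 mg/L, and at the critical point k_a D_c = k_1 L, so D_c = (0.403/0.497) × 4.749 = 3.851 mg/L.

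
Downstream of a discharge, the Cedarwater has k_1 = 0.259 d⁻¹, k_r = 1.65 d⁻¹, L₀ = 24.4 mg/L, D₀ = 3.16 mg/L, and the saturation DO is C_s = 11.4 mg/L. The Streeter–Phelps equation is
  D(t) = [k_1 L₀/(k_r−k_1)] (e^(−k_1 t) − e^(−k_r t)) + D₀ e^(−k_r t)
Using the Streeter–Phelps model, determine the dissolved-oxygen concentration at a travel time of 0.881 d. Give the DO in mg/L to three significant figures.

DO ≈ 8.11 mg/L

k_1 L₀/(k_r−k_1) = 0.259×24.4/(1.65−0.259) = 6.320/1.391 = 4.543 mg/L.
e^(−k_1 t) = e^(−0.259×0.8810) = 0.7960; e^(−k_r t) = e^(−1.65×0.8810) = 0.2337.
D = 4.543 × (0.7960 − 0.2337) + 3.16 × 0.2337 = 2.554 + 0.7385 = 3.293 mg/L.
DO = C_s − D = 11.4 − 3.293 = 8.107 mg/L.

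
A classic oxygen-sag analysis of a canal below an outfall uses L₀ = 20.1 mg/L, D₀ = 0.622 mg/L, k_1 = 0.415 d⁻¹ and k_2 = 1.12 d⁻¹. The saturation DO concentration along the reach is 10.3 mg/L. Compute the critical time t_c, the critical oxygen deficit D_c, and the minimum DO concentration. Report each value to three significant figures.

At the critical point dD/dt = 0, so k_1 L₀ e^(−k_1 t) = k_2 D. Substituting D(t) from the Streeter–Phelps equation and solving for t gives
t_c = ln[(k_2/k_1)(1 − D₀(k_2−k_1)/(k_1 L₀))] / (k_2−k_1).
Here k_2−k_1 = 0.7050 d⁻¹ and 1 − D₀(k_2−k_1)/(k_1 L₀) = 1 − 0.622×0.7050/(0.415×20.1) = 0.9474, so
t_c = ln(2.699 × 0.9474) / 0.7050 = 0.9388 / 0.7050 = 1.332 d.
D_c = (k_1/k_2) L₀ e^(−k_1 t_c) = (0.415/1.12) × 20.1 × e^(−0.415×1.332) = 0.3705 × 20.1 × 0.5754 = 4.286 mg/L.
Minimum DO = C_s − D_c = 10.3 − 4.286 = 6.014 mg/L.

t_c ≈ 1.33 d; D_c ≈ 4.29 mg/L; min DO ≈ 6.01 mg/L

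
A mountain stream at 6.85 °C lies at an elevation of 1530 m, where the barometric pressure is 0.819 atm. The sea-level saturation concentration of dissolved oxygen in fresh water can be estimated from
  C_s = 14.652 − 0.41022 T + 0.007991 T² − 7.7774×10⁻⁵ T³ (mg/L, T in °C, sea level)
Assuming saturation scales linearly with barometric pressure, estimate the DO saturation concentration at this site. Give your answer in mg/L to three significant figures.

C_s ≈ 9.99 mg/L

At sea level: C_s = 14.652 − 0.41022×6.85 + 0.007991×6.85² − 7.7774×10⁻⁵×6.85³ = 12.19 mg/L.
Pressure correction: C_s' = 12.19 × 0.819 = 9.985 mg/L.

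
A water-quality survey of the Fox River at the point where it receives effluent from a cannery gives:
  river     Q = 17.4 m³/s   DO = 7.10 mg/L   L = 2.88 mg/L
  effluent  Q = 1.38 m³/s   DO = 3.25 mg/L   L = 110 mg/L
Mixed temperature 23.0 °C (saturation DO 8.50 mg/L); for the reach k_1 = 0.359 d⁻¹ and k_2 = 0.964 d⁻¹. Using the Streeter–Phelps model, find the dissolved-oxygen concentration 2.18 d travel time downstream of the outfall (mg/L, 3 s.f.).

Mixed DO = (17.4×7.10 + 1.38×3.25)/(17.4+1.38) = 128.0/18.78 = 6.817 mg/L.
Mixed L₀ = (17.4×2.88 + 1.38×110)/(18.78) = 201.9/18.78 = 10.75 mg/L.
Initial deficit D₀ = C_s − DO₀ = 8.50 − 6.817 = 1.683 mg/L.
D(2.18) = [0.359×10.75/(0.964−0.359)](e^(−0.359×2.18) − e^(−0.964×2.18)) + 1.683 e^(−0.964×2.18)
= 6.380 × (0.4572 − 0.1223) + 1.683 × 0.1223 = 2.343 mg/L.
DO = 8.50 − 2.343 = 6.157 mg/L.

DO ≈ 6.16 mg/L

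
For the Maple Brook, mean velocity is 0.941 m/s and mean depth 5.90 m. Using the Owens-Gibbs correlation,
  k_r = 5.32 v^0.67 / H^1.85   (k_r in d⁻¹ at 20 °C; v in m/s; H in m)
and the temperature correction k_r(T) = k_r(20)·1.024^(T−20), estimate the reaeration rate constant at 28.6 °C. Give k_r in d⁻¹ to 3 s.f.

k_r ≈ 0.235 d⁻¹

k_r(20) = 5.32 × 0.941^0.67 / 5.90^1.85 = 5.32 × 0.9601 / 26.67 = 0.1915 d⁻¹.
k_r(28.6) = 0.1915 × 1.024^(28.6−20) = 0.1915 × 1.226 = 0.2348 d⁻¹.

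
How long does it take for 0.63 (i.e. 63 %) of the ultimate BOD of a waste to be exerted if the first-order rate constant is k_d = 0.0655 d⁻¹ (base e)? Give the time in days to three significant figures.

y/L₀ = 1 − e^(−k_d t) = 0.63 ⇒ e^(−k_d t) = 0.370
t = −ln(0.370) / 0.0655 = 0.9943 / 0.0655 = 15.18 d.

t ≈ 15.2 d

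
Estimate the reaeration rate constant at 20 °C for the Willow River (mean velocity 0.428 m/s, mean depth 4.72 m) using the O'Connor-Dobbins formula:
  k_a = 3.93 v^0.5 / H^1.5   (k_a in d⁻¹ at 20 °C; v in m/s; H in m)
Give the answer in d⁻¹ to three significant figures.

k_a ≈ 0.251 d⁻¹

k_a = 3.93 × 0.428^0.5 / 4.72^1.5 = 3.93 × 0.6542 / 10.25 = 0.2507 d⁻¹.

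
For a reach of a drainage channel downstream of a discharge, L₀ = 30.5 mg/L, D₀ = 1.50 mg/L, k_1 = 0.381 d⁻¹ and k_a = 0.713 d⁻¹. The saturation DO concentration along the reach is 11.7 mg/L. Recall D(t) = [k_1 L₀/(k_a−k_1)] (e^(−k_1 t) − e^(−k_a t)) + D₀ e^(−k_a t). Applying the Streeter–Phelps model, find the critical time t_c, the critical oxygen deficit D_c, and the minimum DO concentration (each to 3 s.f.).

t_c ≈ 1.76 d; D_c ≈ 8.35 mg/L; min DO ≈ 3.35 mg/L

With k_a/k_1 = 1.871 and 1 − D₀(k_a−k_1)/(k_1 L₀) = 0.9571,
t_c = ln(1.871 × 0.9571) / (0.713 − 0.381) = ln(1.791) / 0.3320 = 0.5829/0.3320 = 1.756 d.
D_c = (k_1/k_a) L₀ e^(−k_1 t_c) = (0.381/0.713) × 30.5 × e^(−0.381×1.756) = 0.5344 × 30.5 × 0.5123 = 8.349 mg/L.
Minimum DO = C_s − D_c = 11.7 − 8.349 = 3.351 mg/L.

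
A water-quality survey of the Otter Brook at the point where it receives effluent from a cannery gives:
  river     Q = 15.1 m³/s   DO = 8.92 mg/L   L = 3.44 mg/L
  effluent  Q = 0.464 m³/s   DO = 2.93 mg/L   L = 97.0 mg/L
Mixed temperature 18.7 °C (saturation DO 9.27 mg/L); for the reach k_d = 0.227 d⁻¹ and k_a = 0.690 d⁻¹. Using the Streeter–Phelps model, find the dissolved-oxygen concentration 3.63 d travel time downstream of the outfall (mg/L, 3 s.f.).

Mixed DO = (15.1×8.92 + 0.464×2.93)/(15.1+0.464) = 136.1/15.56 = 8.741 mg/L.
Mixed L₀ = (15.1×3.44 + 0.464×97.0)/(15.56) = 96.95/15.56 = 6.229 mg/L.
Initial deficit D₀ = C_s − DO₀ = 9.27 − 8.741 = 0.5286 mg/L.
D(3.63) = [0.227×6.229/(0.690−0.227)](e^(−0.227×3.63) − e^(−0.690×3.63)) + 0.5286 e^(−0.690×3.63)
= 3.054 × (0.4387 − 0.08170) + 0.5286 × 0.08170 = 1.133 mg/L.
DO = 9.27 − 1.133 = 8.137 mg/L.

DO ≈ 8.14 mg/L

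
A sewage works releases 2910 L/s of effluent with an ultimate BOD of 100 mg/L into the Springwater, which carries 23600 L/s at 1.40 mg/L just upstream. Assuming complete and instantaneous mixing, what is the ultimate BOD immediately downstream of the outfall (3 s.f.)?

Flow-weighted mixing: C = (Q_r C_r + Q_w C_w)/(Q_r + Q_w)
= (23600×1.40 + 2910×100)/(23600 + 2910) = 324000/26510 = 12.22 mg/L.

12.2 mg/L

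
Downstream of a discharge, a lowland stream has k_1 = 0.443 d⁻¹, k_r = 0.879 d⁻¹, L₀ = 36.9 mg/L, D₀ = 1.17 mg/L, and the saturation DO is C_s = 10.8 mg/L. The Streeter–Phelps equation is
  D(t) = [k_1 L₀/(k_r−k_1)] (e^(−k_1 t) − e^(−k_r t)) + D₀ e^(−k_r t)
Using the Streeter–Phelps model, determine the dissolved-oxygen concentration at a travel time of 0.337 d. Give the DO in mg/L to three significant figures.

DO ≈ 5.52 mg/L

k_1 L₀/(k_r−k_1) = 0.443×36.9/(0.879−0.443) = 16.35/0.4360 = 37.49 mg/L.
e^(−k_1 t) = e^(−0.443×0.3370) = 0.8613; e^(−k_r t) = e^(−0.879×0.3370) = 0.7436.
D = 37.49 × (0.8613 − 0.7436) + 1.17 × 0.7436 = 4.413 + 0.8700 = 5.283 mg/L.
DO = C_s − D = 10.8 − 5.283 = 5.517 mg/L.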